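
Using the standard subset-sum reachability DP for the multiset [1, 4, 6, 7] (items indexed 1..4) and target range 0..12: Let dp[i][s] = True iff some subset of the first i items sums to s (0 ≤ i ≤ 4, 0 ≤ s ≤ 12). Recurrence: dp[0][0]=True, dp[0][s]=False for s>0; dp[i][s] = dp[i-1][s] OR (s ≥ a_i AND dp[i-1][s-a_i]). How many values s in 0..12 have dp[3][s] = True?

i\s   0   1   2   3   4   5   6   7   8   9  10  11  12
  0   T   F   F   F   F   F   F   F   F   F   F   F   F
  1   T   T   F   F   F   F   F   F   F   F   F   F   F
  2   T   T   F   F   T   T   F   F   F   F   F   F   F
  3   T   T   F   F   T   T   T   T   F   F   T   T   F
  4   T   T   F   F   T   T   T   T   T   F   T   T   T

8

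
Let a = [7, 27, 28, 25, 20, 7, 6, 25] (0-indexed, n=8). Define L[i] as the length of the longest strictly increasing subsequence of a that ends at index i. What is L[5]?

   i    0    1    2    3    4    5    6    7
a[i]    7   27   28   25   20    7    6   25
L[i]    1    2    3    2    2    1    1    3

1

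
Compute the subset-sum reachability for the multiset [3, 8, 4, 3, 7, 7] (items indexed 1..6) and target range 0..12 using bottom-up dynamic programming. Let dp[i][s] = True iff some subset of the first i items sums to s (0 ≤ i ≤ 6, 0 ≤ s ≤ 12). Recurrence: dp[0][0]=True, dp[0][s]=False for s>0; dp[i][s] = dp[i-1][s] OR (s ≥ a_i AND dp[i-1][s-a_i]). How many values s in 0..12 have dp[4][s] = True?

9

i\s   0   1   2   3   4   5   6   7   8   9  10  11  12
  0   T   F   F   F   F   F   F   F   F   F   F   F   F
  1   T   F   F   T   F   F   F   F   F   F   F   F   F
  2   T   F   F   T   F   F   F   F   T   F   F   T   F
  3   T   F   F   T   T   F   F   T   T   F   F   T   T
  4   T   F   F   T   T   F   T   T   T   F   T   T   T
  5   T   F   F   T   T   F   T   T   T   F   T   T   T
  6   T   F   F   T   T   F   T   T   T   F   T   T   T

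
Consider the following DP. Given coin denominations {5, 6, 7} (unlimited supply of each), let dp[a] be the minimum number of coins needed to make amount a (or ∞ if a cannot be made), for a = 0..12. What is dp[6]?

 a  0  1  2  3  4  5  6  7  8  9 10 11 12
dp  0  -  -  -  -  1  1  1  -  -  2  2  2
(- denotes ∞ / unreachable)

1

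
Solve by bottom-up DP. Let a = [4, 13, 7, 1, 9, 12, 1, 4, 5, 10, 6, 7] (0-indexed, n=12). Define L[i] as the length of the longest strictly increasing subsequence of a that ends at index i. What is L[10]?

4

   i    0    1    2    3    4    5    6    7    8    9   10   11
a[i]    4   13    7    1    9   12    1    4    5   10    6    7
L[i]    1    2    2    1    3    4    1    2    3    4    4    5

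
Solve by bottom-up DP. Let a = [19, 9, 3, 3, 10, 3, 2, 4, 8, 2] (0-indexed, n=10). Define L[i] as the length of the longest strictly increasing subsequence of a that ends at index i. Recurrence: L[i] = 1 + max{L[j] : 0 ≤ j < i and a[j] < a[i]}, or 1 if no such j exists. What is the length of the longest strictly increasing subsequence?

   i    0    1    2    3    4    5    6    7    8    9
a[i]   19    9    3    3   10    3    2    4    8    2
L[i]    1    1    1    1    2    1    1    2    3    1

3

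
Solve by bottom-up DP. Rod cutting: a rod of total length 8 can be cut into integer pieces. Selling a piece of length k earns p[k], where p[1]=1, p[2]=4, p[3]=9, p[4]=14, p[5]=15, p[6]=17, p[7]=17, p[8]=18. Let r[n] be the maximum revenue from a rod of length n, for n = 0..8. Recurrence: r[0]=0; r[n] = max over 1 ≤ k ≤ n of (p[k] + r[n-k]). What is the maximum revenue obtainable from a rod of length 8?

28

   n    0    1    2    3    4    5    6    7    8
r[n]    0    1    4    9   14   15   18   23   28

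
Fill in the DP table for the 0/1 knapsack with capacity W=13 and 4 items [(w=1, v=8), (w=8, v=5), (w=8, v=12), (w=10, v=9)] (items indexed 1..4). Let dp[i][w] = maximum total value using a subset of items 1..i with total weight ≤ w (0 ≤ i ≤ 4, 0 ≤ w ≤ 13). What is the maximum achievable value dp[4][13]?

i\w   0   1   2   3   4   5   6   7   8   9  10  11  12  13
  0   0   0   0   0   0   0   0   0   0   0   0   0   0   0
  1   0   8   8   8   8   8   8   8   8   8   8   8   8   8
  2   0   8   8   8   8   8   8   8   8  13  13  13  13  13
  3   0   8   8   8   8   8   8   8  12  20  20  20  20  20
  4   0   8   8   8   8   8   8   8  12  20  20  20  20  20

20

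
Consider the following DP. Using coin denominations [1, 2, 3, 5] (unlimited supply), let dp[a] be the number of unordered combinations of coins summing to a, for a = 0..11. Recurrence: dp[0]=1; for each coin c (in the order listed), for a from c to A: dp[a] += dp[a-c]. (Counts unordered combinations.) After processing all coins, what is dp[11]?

24

after  coin     0     1     2     3     4     5     6     7     8     9    10    11
          1     1     1     1     1     1     1     1     1     1     1     1     1
          2     1     1     2     2     3     3     4     4     5     5     6     6
          3     1     1     2     3     4     5     7     8    10    12    14    16
          5     1     1     2     3     4     6     8    10    13    16    20    24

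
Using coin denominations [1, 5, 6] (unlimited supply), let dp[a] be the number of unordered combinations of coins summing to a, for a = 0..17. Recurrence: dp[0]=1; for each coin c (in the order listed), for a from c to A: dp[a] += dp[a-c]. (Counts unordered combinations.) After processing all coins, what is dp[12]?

after  coin     0     1     2     3     4     5     6     7     8     9    10    11    12    13    14    15    16    17
          1     1     1     1     1     1     1     1     1     1     1     1     1     1     1     1     1     1     1
          5     1     1     1     1     1     2     2     2     2     2     3     3     3     3     3     4     4     4
          6     1     1     1     1     1     2     3     3     3     3     4     5     6     6     6     7     8     9

6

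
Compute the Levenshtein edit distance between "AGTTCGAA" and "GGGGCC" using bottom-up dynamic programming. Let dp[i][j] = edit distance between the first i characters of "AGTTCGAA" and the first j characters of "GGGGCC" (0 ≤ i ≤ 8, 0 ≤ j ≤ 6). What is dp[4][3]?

   ''  G  G  G  G  C  C
''  0  1  2  3  4  5  6
 A  1  1  2  3  4  5  6
 G  2  1  1  2  3  4  5
 T  3  2  2  2  3  4  5
 T  4  3  3  3  3  4  5
 C  5  4  4  4  4  3  4
 G  6  5  4  4  4  4  4
 A  7  6  5  5  5  5  5
 A  8  7  6  6  6  6  6

3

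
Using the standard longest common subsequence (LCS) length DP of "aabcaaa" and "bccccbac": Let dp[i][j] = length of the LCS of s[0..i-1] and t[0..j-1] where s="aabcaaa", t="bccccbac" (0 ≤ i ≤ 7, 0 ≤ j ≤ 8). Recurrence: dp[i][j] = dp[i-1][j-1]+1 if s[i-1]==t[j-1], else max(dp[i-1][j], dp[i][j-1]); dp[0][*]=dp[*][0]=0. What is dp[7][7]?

3

   ''  b  c  c  c  c  b  a  c
''  0  0  0  0  0  0  0  0  0
 a  0  0  0  0  0  0  0  1  1
 a  0  0  0  0  0  0  0  1  1
 b  0  1  1  1  1  1  1  1  1
 c  0  1  2  2  2  2  2  2  2
 a  0  1  2  2  2  2  2  3  3
 a  0  1  2  2  2  2  2  3  3
 a  0  1  2  2  2  2  2  3  3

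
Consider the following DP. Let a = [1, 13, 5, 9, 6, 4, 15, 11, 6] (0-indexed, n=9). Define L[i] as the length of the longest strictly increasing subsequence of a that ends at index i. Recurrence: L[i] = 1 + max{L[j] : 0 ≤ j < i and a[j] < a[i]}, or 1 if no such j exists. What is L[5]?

2

   i    0    1    2    3    4    5    6    7    8
a[i]    1   13    5    9    6    4   15   11    6
L[i]    1    2    2    3    3    2    4    4    3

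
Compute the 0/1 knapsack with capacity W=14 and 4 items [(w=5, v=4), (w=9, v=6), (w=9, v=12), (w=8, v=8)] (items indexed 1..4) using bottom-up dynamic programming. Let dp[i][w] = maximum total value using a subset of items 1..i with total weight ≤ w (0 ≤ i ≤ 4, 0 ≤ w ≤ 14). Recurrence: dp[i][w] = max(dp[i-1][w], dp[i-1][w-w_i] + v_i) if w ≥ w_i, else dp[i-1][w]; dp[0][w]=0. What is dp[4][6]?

i\w   0   1   2   3   4   5   6   7   8   9  10  11  12  13  14
  0   0   0   0   0   0   0   0   0   0   0   0   0   0   0   0
  1   0   0   0   0   0   4   4   4   4   4   4   4   4   4   4
  2   0   0   0   0   0   4   4   4   4   6   6   6   6   6  10
  3   0   0   0   0   0   4   4   4   4  12  12  12  12  12  16
  4   0   0   0   0   0   4   4   4   8  12  12  12  12  12  16

4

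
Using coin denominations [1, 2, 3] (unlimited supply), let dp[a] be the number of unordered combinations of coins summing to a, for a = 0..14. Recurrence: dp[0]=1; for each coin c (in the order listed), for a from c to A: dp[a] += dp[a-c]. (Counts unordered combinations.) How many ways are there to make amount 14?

after  coin     0     1     2     3     4     5     6     7     8     9    10    11    12    13    14
          1     1     1     1     1     1     1     1     1     1     1     1     1     1     1     1
          2     1     1     2     2     3     3     4     4     5     5     6     6     7     7     8
          3     1     1     2     3     4     5     7     8    10    12    14    16    19    21    24

24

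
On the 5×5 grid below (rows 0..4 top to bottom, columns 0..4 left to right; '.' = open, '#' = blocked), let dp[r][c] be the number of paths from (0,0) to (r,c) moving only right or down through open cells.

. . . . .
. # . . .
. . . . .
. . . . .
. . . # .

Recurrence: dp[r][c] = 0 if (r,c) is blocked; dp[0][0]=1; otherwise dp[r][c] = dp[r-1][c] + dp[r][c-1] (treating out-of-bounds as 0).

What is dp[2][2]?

2

r\c   0   1   2   3   4
  0   1   1   1   1   1
  1   1   0   1   2   3
  2   1   1   2   4   7
  3   1   2   4   8  15
  4   1   3   7   0  15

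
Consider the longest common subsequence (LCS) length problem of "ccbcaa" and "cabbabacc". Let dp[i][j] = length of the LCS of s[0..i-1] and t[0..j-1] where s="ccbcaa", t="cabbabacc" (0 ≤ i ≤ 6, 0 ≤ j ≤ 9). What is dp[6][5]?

   ''  c  a  b  b  a  b  a  c  c
''  0  0  0  0  0  0  0  0  0  0
 c  0  1  1  1  1  1  1  1  1  1
 c  0  1  1  1  1  1  1  1  2  2
 b  0  1  1  2  2  2  2  2  2  2
 c  0  1  1  2  2  2  2  2  3  3
 a  0  1  2  2  2  3  3  3  3  3
 a  0  1  2  2  2  3  3  4  4  4

3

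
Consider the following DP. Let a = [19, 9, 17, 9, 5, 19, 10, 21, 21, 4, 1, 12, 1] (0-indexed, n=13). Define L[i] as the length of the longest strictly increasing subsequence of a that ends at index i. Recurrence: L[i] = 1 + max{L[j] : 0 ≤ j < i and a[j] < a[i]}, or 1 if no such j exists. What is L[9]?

   i    0    1    2    3    4    5    6    7    8    9   10   11   12
a[i]   19    9   17    9    5   19   10   21   21    4    1   12    1
L[i]    1    1    2    1    1    3    2    4    4    1    1    3    1

1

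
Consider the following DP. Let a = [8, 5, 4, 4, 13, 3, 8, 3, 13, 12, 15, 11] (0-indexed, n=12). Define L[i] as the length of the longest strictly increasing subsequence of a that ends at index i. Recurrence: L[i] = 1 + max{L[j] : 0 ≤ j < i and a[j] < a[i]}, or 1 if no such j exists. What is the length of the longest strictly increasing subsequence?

4

   i    0    1    2    3    4    5    6    7    8    9   10   11
a[i]    8    5    4    4   13    3    8    3   13   12   15   11
L[i]    1    1    1    1    2    1    2    1    3    3    4    3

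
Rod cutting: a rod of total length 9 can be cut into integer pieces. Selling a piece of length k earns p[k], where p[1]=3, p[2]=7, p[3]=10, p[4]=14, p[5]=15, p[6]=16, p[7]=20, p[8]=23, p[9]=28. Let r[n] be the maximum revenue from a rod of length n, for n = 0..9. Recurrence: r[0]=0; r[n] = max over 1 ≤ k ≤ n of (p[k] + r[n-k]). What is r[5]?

17

   n    0    1    2    3    4    5    6    7    8    9
r[n]    0    3    7   10   14   17   21   24   28   31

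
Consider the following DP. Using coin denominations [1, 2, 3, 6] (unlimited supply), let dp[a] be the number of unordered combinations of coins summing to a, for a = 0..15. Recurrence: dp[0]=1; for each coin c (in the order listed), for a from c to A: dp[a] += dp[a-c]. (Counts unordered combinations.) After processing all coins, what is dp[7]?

after  coin     0     1     2     3     4     5     6     7     8     9    10    11    12    13    14    15
          1     1     1     1     1     1     1     1     1     1     1     1     1     1     1     1     1
          2     1     1     2     2     3     3     4     4     5     5     6     6     7     7     8     8
          3     1     1     2     3     4     5     7     8    10    12    14    16    19    21    24    27
          6     1     1     2     3     4     5     8     9    12    15    18    21    27    30    36    42

9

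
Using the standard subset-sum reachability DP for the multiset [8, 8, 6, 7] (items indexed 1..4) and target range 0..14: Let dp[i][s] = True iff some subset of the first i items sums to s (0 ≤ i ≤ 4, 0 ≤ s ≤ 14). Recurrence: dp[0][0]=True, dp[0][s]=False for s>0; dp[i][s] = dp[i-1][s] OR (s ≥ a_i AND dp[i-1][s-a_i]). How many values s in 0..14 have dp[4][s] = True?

i\s   0   1   2   3   4   5   6   7   8   9  10  11  12  13  14
  0   T   F   F   F   F   F   F   F   F   F   F   F   F   F   F
  1   T   F   F   F   F   F   F   F   T   F   F   F   F   F   F
  2   T   F   F   F   F   F   F   F   T   F   F   F   F   F   F
  3   T   F   F   F   F   F   T   F   T   F   F   F   F   F   T
  4   T   F   F   F   F   F   T   T   T   F   F   F   F   T   T

6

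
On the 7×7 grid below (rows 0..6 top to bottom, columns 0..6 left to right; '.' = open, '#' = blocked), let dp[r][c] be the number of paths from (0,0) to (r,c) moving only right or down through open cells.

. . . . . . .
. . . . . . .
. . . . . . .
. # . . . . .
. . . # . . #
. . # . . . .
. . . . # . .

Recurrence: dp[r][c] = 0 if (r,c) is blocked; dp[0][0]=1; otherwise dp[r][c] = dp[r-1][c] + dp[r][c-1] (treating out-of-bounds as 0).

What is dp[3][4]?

r\c   0   1   2   3   4   5   6
  0   1   1   1   1   1   1   1
  1   1   2   3   4   5   6   7
  2   1   3   6  10  15  21  28
  3   1   0   6  16  31  52  80
  4   1   1   7   0  31  83   0
  5   1   2   0   0  31 114 114
  6   1   3   3   3   0 114 228

31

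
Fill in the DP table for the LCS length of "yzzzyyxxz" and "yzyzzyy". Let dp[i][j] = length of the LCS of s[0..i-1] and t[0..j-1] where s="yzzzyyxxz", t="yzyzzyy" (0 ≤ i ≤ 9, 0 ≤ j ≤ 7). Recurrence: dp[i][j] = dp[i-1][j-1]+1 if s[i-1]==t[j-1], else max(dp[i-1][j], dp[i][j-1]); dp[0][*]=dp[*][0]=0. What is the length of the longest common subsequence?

6

   ''  y  z  y  z  z  y  y
''  0  0  0  0  0  0  0  0
 y  0  1  1  1  1  1  1  1
 z  0  1  2  2  2  2  2  2
 z  0  1  2  2  3  3  3  3
 z  0  1  2  2  3  4  4  4
 y  0  1  2  3  3  4  5  5
 y  0  1  2  3  3  4  5  6
 x  0  1  2  3  3  4  5  6
 x  0  1  2  3  3  4  5  6
 z  0  1  2  3  4  4  5  6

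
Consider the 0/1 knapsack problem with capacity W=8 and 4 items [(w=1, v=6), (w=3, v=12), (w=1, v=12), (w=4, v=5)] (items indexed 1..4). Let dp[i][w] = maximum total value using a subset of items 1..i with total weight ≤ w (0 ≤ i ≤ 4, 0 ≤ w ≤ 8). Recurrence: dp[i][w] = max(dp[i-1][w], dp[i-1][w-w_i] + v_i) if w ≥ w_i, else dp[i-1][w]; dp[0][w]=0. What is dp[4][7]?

30

i\w   0   1   2   3   4   5   6   7   8
  0   0   0   0   0   0   0   0   0   0
  1   0   6   6   6   6   6   6   6   6
  2   0   6   6  12  18  18  18  18  18
  3   0  12  18  18  24  30  30  30  30
  4   0  12  18  18  24  30  30  30  30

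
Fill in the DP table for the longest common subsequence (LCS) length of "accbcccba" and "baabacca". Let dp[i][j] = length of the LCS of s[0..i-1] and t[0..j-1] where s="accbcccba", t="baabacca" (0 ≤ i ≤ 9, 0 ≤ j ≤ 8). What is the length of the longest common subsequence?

   ''  b  a  a  b  a  c  c  a
''  0  0  0  0  0  0  0  0  0
 a  0  0  1  1  1  1  1  1  1
 c  0  0  1  1  1  1  2  2  2
 c  0  0  1  1  1  1  2  3  3
 b  0  1  1  1  2  2  2  3  3
 c  0  1  1  1  2  2  3  3  3
 c  0  1  1  1  2  2  3  4  4
 c  0  1  1  1  2  2  3  4  4
 b  0  1  1  1  2  2  3  4  4
 a  0  1  2  2  2  3  3  4  5

5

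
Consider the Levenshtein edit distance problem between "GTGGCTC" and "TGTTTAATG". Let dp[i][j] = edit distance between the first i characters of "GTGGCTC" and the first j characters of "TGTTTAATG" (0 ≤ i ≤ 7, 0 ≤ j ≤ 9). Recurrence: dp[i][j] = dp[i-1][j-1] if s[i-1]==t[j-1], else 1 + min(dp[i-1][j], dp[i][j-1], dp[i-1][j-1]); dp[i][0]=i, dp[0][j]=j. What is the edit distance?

6

   ''  T  G  T  T  T  A  A  T  G
''  0  1  2  3  4  5  6  7  8  9
 G  1  1  1  2  3  4  5  6  7  8
 T  2  1  2  1  2  3  4  5  6  7
 G  3  2  1  2  2  3  4  5  6  6
 G  4  3  2  2  3  3  4  5  6  6
 C  5  4  3  3  3  4  4  5  6  7
 T  6  5  4  3  3  3  4  5  5  6
 C  7  6  5  4  4  4  4  5  6  6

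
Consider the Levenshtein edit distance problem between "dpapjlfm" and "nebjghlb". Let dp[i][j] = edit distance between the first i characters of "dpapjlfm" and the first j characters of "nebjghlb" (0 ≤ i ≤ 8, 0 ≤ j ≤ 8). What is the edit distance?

   ''  n  e  b  j  g  h  l  b
''  0  1  2  3  4  5  6  7  8
 d  1  1  2  3  4  5  6  7  8
 p  2  2  2  3  4  5  6  7  8
 a  3  3  3  3  4  5  6  7  8
 p  4  4  4  4  4  5  6  7  8
 j  5  5  5  5  4  5  6  7  8
 l  6  6  6  6  5  5  6  6  7
 f  7  7  7  7  6  6  6  7  7
 m  8  8  8  8  7  7  7  7  8

8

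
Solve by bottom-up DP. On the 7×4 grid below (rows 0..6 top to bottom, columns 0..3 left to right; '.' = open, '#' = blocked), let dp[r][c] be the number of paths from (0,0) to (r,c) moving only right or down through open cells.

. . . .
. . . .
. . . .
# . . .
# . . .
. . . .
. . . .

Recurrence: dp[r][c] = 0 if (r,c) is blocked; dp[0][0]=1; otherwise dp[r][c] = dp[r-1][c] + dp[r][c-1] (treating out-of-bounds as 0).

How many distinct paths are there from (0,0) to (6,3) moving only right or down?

r\c   0   1   2   3
  0   1   1   1   1
  1   1   2   3   4
  2   1   3   6  10
  3   0   3   9  19
  4   0   3  12  31
  5   0   3  15  46
  6   0   3  18  64

64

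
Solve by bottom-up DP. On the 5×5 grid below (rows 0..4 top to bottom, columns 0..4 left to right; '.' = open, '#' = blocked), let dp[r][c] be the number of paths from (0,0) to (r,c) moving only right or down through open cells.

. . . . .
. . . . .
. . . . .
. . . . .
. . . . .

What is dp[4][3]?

35

r\c   0   1   2   3   4
  0   1   1   1   1   1
  1   1   2   3   4   5
  2   1   3   6  10  15
  3   1   4  10  20  35
  4   1   5  15  35  70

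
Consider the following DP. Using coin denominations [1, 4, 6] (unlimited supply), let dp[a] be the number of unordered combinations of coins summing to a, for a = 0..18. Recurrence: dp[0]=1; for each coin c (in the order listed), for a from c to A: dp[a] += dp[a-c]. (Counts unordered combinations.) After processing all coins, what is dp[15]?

8

after  coin     0     1     2     3     4     5     6     7     8     9    10    11    12    13    14    15    16    17    18
          1     1     1     1     1     1     1     1     1     1     1     1     1     1     1     1     1     1     1     1
          4     1     1     1     1     2     2     2     2     3     3     3     3     4     4     4     4     5     5     5
          6     1     1     1     1     2     2     3     3     4     4     5     5     7     7     8     8    10    10    12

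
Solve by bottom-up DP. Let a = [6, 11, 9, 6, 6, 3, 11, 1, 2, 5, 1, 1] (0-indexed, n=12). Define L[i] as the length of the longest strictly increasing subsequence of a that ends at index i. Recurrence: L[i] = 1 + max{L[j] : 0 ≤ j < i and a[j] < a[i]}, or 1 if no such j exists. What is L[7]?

1

   i    0    1    2    3    4    5    6    7    8    9   10   11
a[i]    6   11    9    6    6    3   11    1    2    5    1    1
L[i]    1    2    2    1    1    1    3    1    2    3    1    1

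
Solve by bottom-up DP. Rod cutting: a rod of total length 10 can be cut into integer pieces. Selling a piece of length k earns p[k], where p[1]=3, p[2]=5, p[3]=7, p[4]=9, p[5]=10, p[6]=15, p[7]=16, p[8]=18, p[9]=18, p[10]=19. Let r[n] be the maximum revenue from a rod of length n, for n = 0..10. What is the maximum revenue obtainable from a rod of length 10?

   n    0    1    2    3    4    5    6    7    8    9   10
r[n]    0    3    6    9   12   15   18   21   24   27   30

30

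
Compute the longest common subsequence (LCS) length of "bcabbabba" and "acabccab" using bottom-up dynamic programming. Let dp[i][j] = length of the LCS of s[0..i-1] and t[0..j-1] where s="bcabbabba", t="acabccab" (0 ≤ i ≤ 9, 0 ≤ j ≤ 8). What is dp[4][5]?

   ''  a  c  a  b  c  c  a  b
''  0  0  0  0  0  0  0  0  0
 b  0  0  0  0  1  1  1  1  1
 c  0  0  1  1  1  2  2  2  2
 a  0  1  1  2  2  2  2  3  3
 b  0  1  1  2  3  3  3  3  4
 b  0  1  1  2  3  3  3  3  4
 a  0  1  1  2  3  3  3  4  4
 b  0  1  1  2  3  3  3  4  5
 b  0  1  1  2  3  3  3  4  5
 a  0  1  1  2  3  3  3  4  5

3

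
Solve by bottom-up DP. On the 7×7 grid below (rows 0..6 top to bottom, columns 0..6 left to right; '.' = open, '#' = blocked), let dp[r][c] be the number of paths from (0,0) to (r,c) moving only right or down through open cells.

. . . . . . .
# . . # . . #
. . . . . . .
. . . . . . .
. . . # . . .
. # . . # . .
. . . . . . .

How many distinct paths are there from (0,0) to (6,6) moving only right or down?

117

r\c   0   1   2   3   4   5   6
  0   1   1   1   1   1   1   1
  1   0   1   2   0   1   2   0
  2   0   1   3   3   4   6   6
  3   0   1   4   7  11  17  23
  4   0   1   5   0  11  28  51
  5   0   0   5   5   0  28  79
  6   0   0   5  10  10  38 117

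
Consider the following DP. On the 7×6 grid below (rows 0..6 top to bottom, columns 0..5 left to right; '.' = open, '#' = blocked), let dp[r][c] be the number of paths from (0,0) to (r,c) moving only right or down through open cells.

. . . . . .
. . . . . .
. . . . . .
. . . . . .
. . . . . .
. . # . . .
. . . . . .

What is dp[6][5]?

r\c   0   1   2   3   4   5
  0   1   1   1   1   1   1
  1   1   2   3   4   5   6
  2   1   3   6  10  15  21
  3   1   4  10  20  35  56
  4   1   5  15  35  70 126
  5   1   6   0  35 105 231
  6   1   7   7  42 147 378

378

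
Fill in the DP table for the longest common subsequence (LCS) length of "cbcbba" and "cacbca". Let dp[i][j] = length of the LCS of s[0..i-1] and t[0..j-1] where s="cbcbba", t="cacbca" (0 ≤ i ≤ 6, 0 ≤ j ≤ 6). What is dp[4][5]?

   ''  c  a  c  b  c  a
''  0  0  0  0  0  0  0
 c  0  1  1  1  1  1  1
 b  0  1  1  1  2  2  2
 c  0  1  1  2  2  3  3
 b  0  1  1  2  3  3  3
 b  0  1  1  2  3  3  3
 a  0  1  2  2  3  3  4

3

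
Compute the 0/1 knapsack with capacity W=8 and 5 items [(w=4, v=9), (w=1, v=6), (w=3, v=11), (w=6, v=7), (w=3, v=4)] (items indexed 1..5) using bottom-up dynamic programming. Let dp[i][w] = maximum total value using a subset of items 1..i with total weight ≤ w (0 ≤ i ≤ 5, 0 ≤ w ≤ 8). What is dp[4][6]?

i\w   0   1   2   3   4   5   6   7   8
  0   0   0   0   0   0   0   0   0   0
  1   0   0   0   0   9   9   9   9   9
  2   0   6   6   6   9  15  15  15  15
  3   0   6   6  11  17  17  17  20  26
  4   0   6   6  11  17  17  17  20  26
  5   0   6   6  11  17  17  17  21  26

17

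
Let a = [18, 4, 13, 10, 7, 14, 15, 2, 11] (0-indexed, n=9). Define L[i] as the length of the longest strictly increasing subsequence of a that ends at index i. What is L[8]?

3

   i    0    1    2    3    4    5    6    7    8
a[i]   18    4   13   10    7   14   15    2   11
L[i]    1    1    2    2    2    3    4    1    3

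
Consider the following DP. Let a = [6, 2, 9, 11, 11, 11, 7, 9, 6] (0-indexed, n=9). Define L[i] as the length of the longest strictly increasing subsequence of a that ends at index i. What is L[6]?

2

   i    0    1    2    3    4    5    6    7    8
a[i]    6    2    9   11   11   11    7    9    6
L[i]    1    1    2    3    3    3    2    3    2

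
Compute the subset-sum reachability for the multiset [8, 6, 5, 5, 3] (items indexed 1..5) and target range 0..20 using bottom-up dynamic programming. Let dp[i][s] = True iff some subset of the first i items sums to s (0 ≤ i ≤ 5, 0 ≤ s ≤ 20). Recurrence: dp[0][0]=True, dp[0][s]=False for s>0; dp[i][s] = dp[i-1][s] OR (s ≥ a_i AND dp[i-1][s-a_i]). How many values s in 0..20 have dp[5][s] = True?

i\s   0   1   2   3   4   5   6   7   8   9  10  11  12  13  14  15  16  17  18  19  20
  0   T   F   F   F   F   F   F   F   F   F   F   F   F   F   F   F   F   F   F   F   F
  1   T   F   F   F   F   F   F   F   T   F   F   F   F   F   F   F   F   F   F   F   F
  2   T   F   F   F   F   F   T   F   T   F   F   F   F   F   T   F   F   F   F   F   F
  3   T   F   F   F   F   T   T   F   T   F   F   T   F   T   T   F   F   F   F   T   F
  4   T   F   F   F   F   T   T   F   T   F   T   T   F   T   T   F   T   F   T   T   F
  5   T   F   F   T   F   T   T   F   T   T   T   T   F   T   T   F   T   T   T   T   F

14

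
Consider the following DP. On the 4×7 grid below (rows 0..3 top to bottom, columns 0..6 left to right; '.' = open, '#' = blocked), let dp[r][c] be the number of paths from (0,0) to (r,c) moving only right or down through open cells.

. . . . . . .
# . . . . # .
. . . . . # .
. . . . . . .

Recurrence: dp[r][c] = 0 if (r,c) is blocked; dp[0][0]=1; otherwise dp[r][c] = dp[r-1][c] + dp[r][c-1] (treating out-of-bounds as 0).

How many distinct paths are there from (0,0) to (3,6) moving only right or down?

r\c   0   1   2   3   4   5   6
  0   1   1   1   1   1   1   1
  1   0   1   2   3   4   0   1
  2   0   1   3   6  10   0   1
  3   0   1   4  10  20  20  21

21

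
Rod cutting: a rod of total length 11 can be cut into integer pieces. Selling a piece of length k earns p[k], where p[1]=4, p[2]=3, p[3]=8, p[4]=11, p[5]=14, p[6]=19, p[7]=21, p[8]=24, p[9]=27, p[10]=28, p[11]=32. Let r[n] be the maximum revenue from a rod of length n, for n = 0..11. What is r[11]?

   n    0    1    2    3    4    5    6    7    8    9   10   11
r[n]    0    4    8   12   16   20   24   28   32   36   40   44

44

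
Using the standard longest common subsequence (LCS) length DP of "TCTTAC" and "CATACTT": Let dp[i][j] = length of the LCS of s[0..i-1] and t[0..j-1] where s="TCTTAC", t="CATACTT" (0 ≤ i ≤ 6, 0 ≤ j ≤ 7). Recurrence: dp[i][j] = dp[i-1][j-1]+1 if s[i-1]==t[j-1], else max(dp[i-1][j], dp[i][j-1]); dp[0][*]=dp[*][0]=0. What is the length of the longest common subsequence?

4

   ''  C  A  T  A  C  T  T
''  0  0  0  0  0  0  0  0
 T  0  0  0  1  1  1  1  1
 C  0  1  1  1  1  2  2  2
 T  0  1  1  2  2  2  3  3
 T  0  1  1  2  2  2  3  4
 A  0  1  2  2  3  3  3  4
 C  0  1  2  2  3  4  4  4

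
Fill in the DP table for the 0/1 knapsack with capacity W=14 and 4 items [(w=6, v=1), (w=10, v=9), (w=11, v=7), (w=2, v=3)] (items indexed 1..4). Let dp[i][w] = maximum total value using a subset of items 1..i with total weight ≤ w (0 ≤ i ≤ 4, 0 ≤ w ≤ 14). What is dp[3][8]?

1

i\w   0   1   2   3   4   5   6   7   8   9  10  11  12  13  14
  0   0   0   0   0   0   0   0   0   0   0   0   0   0   0   0
  1   0   0   0   0   0   0   1   1   1   1   1   1   1   1   1
  2   0   0   0   0   0   0   1   1   1   1   9   9   9   9   9
  3   0   0   0   0   0   0   1   1   1   1   9   9   9   9   9
  4   0   0   3   3   3   3   3   3   4   4   9   9  12  12  12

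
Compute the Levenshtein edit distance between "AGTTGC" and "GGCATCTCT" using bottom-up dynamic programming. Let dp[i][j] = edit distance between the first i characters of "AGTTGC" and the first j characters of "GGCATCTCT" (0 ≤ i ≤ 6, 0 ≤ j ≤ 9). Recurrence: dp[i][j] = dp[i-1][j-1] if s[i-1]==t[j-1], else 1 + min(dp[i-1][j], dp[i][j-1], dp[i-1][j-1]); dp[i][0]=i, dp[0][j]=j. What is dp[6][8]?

   ''  G  G  C  A  T  C  T  C  T
''  0  1  2  3  4  5  6  7  8  9
 A  1  1  2  3  3  4  5  6  7  8
 G  2  1  1  2  3  4  5  6  7  8
 T  3  2  2  2  3  3  4  5  6  7
 T  4  3  3  3  3  3  4  4  5  6
 G  5  4  3  4  4  4  4  5  5  6
 C  6  5  4  3  4  5  4  5  5  6

5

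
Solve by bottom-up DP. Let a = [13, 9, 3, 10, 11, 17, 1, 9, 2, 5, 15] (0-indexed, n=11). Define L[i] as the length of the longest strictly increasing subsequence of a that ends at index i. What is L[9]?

3

   i    0    1    2    3    4    5    6    7    8    9   10
a[i]   13    9    3   10   11   17    1    9    2    5   15
L[i]    1    1    1    2    3    4    1    2    2    3    4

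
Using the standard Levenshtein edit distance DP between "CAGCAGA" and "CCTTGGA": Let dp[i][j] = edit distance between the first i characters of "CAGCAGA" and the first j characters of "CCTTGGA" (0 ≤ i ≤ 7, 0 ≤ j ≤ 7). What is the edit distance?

4

   ''  C  C  T  T  G  G  A
''  0  1  2  3  4  5  6  7
 C  1  0  1  2  3  4  5  6
 A  2  1  1  2  3  4  5  5
 G  3  2  2  2  3  3  4  5
 C  4  3  2  3  3  4  4  5
 A  5  4  3  3  4  4  5  4
 G  6  5  4  4  4  4  4  5
 A  7  6  5  5  5  5  5  4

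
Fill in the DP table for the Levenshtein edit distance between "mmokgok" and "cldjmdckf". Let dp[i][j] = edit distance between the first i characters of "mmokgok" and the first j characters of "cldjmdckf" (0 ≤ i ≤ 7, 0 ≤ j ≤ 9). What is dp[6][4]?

6

   ''  c  l  d  j  m  d  c  k  f
''  0  1  2  3  4  5  6  7  8  9
 m  1  1  2  3  4  4  5  6  7  8
 m  2  2  2  3  4  4  5  6  7  8
 o  3  3  3  3  4  5  5  6  7  8
 k  4  4  4  4  4  5  6  6  6  7
 g  5  5  5  5  5  5  6  7  7  7
 o  6  6  6  6  6  6  6  7  8  8
 k  7  7  7  7  7  7  7  7  7  8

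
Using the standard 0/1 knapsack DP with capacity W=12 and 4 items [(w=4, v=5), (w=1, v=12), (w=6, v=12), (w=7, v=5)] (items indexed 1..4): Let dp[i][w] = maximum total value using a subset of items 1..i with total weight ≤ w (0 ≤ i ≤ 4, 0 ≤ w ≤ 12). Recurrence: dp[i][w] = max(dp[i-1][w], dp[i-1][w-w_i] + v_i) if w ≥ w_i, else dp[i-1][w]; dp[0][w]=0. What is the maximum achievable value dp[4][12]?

i\w   0   1   2   3   4   5   6   7   8   9  10  11  12
  0   0   0   0   0   0   0   0   0   0   0   0   0   0
  1   0   0   0   0   5   5   5   5   5   5   5   5   5
  2   0  12  12  12  12  17  17  17  17  17  17  17  17
  3   0  12  12  12  12  17  17  24  24  24  24  29  29
  4   0  12  12  12  12  17  17  24  24  24  24  29  29

29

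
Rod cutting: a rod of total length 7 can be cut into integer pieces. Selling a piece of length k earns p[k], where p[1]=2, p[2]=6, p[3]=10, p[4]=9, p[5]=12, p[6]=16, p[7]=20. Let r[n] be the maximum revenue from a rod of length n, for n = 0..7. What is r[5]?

16

   n    0    1    2    3    4    5    6    7
r[n]    0    2    6   10   12   16   20   22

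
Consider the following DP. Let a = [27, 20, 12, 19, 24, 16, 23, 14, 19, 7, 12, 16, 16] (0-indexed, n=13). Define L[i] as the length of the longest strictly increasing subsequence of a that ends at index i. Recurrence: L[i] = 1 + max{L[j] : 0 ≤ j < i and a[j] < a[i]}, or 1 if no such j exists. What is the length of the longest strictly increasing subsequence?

   i    0    1    2    3    4    5    6    7    8    9   10   11   12
a[i]   27   20   12   19   24   16   23   14   19    7   12   16   16
L[i]    1    1    1    2    3    2    3    2    3    1    2    3    3

3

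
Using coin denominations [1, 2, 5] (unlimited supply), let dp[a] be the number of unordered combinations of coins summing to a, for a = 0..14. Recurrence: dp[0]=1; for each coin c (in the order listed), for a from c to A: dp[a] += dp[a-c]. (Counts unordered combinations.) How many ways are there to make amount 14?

after  coin     0     1     2     3     4     5     6     7     8     9    10    11    12    13    14
          1     1     1     1     1     1     1     1     1     1     1     1     1     1     1     1
          2     1     1     2     2     3     3     4     4     5     5     6     6     7     7     8
          5     1     1     2     2     3     4     5     6     7     8    10    11    13    14    16

16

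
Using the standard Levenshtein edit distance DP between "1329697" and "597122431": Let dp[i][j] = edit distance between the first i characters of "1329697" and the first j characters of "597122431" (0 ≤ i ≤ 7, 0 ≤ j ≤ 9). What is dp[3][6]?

4

   ''  5  9  7  1  2  2  4  3  1
''  0  1  2  3  4  5  6  7  8  9
 1  1  1  2  3  3  4  5  6  7  8
 3  2  2  2  3  4  4  5  6  6  7
 2  3  3  3  3  4  4  4  5  6  7
 9  4  4  3  4  4  5  5  5  6  7
 6  5  5  4  4  5  5  6  6  6  7
 9  6  6  5  5  5  6  6  7  7  7
 7  7  7  6  5  6  6  7  7  8  8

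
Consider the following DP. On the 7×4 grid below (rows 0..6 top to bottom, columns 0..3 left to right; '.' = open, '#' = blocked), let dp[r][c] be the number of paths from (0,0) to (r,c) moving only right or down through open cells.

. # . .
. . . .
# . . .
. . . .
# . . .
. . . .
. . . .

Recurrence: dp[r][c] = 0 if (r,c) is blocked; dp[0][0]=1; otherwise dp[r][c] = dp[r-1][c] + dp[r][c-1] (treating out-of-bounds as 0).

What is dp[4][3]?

r\c   0   1   2   3
  0   1   0   0   0
  1   1   1   1   1
  2   0   1   2   3
  3   0   1   3   6
  4   0   1   4  10
  5   0   1   5  15
  6   0   1   6  21

10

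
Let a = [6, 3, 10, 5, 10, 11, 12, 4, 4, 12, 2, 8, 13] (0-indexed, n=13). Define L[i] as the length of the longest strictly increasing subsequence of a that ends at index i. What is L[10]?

1

   i    0    1    2    3    4    5    6    7    8    9   10   11   12
a[i]    6    3   10    5   10   11   12    4    4   12    2    8   13
L[i]    1    1    2    2    3    4    5    2    2    5    1    3    6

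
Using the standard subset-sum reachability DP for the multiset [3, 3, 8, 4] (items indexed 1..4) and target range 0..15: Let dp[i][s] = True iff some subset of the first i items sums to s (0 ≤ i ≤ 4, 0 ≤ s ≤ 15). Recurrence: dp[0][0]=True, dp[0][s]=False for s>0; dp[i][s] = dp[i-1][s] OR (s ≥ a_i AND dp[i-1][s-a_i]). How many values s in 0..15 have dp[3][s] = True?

i\s   0   1   2   3   4   5   6   7   8   9  10  11  12  13  14  15
  0   T   F   F   F   F   F   F   F   F   F   F   F   F   F   F   F
  1   T   F   F   T   F   F   F   F   F   F   F   F   F   F   F   F
  2   T   F   F   T   F   F   T   F   F   F   F   F   F   F   F   F
  3   T   F   F   T   F   F   T   F   T   F   F   T   F   F   T   F
  4   T   F   F   T   T   F   T   T   T   F   T   T   T   F   T   T

6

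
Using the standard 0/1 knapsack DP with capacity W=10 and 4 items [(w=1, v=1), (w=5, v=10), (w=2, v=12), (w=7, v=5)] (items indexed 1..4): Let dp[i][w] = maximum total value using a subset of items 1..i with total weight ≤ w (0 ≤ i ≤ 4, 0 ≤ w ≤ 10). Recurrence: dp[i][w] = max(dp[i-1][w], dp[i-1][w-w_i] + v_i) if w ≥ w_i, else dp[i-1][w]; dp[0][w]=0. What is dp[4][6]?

13

i\w   0   1   2   3   4   5   6   7   8   9  10
  0   0   0   0   0   0   0   0   0   0   0   0
  1   0   1   1   1   1   1   1   1   1   1   1
  2   0   1   1   1   1  10  11  11  11  11  11
  3   0   1  12  13  13  13  13  22  23  23  23
  4   0   1  12  13  13  13  13  22  23  23  23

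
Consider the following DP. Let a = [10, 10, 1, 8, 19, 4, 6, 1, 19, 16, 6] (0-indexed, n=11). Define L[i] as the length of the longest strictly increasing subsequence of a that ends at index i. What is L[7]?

1

   i    0    1    2    3    4    5    6    7    8    9   10
a[i]   10   10    1    8   19    4    6    1   19   16    6
L[i]    1    1    1    2    3    2    3    1    4    4    3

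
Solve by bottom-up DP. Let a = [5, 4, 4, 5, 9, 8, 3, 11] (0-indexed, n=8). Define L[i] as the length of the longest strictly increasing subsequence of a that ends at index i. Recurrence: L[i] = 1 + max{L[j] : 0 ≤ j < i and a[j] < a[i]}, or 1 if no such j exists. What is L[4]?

3

   i    0    1    2    3    4    5    6    7
a[i]    5    4    4    5    9    8    3   11
L[i]    1    1    1    2    3    3    1    4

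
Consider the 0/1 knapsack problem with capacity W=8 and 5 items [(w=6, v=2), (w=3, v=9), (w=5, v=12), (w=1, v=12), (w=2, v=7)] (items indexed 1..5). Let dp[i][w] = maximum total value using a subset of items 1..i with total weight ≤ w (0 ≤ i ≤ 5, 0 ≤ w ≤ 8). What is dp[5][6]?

28

i\w   0   1   2   3   4   5   6   7   8
  0   0   0   0   0   0   0   0   0   0
  1   0   0   0   0   0   0   2   2   2
  2   0   0   0   9   9   9   9   9   9
  3   0   0   0   9   9  12  12  12  21
  4   0  12  12  12  21  21  24  24  24
  5   0  12  12  19  21  21  28  28  31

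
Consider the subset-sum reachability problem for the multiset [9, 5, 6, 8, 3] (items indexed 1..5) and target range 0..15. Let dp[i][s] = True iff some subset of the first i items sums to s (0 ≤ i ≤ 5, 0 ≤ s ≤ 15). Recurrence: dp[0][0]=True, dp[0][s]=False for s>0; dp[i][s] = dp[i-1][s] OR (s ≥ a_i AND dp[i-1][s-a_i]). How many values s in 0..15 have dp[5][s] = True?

11

i\s   0   1   2   3   4   5   6   7   8   9  10  11  12  13  14  15
  0   T   F   F   F   F   F   F   F   F   F   F   F   F   F   F   F
  1   T   F   F   F   F   F   F   F   F   T   F   F   F   F   F   F
  2   T   F   F   F   F   T   F   F   F   T   F   F   F   F   T   F
  3   T   F   F   F   F   T   T   F   F   T   F   T   F   F   T   T
  4   T   F   F   F   F   T   T   F   T   T   F   T   F   T   T   T
  5   T   F   F   T   F   T   T   F   T   T   F   T   T   T   T   T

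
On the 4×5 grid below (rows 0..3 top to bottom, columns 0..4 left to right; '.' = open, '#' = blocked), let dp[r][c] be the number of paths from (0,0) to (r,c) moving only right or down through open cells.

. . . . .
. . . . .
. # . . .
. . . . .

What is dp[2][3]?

7

r\c   0   1   2   3   4
  0   1   1   1   1   1
  1   1   2   3   4   5
  2   1   0   3   7  12
  3   1   1   4  11  23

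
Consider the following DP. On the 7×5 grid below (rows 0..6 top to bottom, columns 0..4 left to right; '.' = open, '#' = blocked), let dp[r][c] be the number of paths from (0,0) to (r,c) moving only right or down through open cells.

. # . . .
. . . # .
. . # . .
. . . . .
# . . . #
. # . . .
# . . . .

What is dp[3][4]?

r\c   0   1   2   3   4
  0   1   0   0   0   0
  1   1   1   1   0   0
  2   1   2   0   0   0
  3   1   3   3   3   3
  4   0   3   6   9   0
  5   0   0   6  15  15
  6   0   0   6  21  36

3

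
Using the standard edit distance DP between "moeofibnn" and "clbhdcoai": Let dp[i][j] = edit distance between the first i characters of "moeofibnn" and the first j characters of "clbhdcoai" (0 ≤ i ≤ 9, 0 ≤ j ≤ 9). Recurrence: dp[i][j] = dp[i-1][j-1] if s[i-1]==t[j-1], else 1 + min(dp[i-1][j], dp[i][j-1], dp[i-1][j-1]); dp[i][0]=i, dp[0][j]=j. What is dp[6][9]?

7

   ''  c  l  b  h  d  c  o  a  i
''  0  1  2  3  4  5  6  7  8  9
 m  1  1  2  3  4  5  6  7  8  9
 o  2  2  2  3  4  5  6  6  7  8
 e  3  3  3  3  4  5  6  7  7  8
 o  4  4  4  4  4  5  6  6  7  8
 f  5  5  5  5  5  5  6  7  7  8
 i  6  6  6  6  6  6  6  7  8  7
 b  7  7  7  6  7  7  7  7  8  8
 n  8  8  8  7  7  8  8  8  8  9
 n  9  9  9  8  8  8  9  9  9  9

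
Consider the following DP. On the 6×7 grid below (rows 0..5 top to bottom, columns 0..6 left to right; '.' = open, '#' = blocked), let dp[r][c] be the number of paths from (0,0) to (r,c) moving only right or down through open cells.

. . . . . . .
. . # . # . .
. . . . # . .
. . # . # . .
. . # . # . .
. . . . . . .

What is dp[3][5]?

r\c   0   1   2   3   4   5   6
  0   1   1   1   1   1   1   1
  1   1   2   0   1   0   1   2
  2   1   3   3   4   0   1   3
  3   1   4   0   4   0   1   4
  4   1   5   0   4   0   1   5
  5   1   6   6  10  10  11  16

1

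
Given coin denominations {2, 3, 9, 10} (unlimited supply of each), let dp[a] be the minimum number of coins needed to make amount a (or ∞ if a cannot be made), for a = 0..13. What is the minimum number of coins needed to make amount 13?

 a  0  1  2  3  4  5  6  7  8  9 10 11 12 13
dp  0  -  1  1  2  2  2  3  3  1  1  2  2  2
(- denotes ∞ / unreachable)

2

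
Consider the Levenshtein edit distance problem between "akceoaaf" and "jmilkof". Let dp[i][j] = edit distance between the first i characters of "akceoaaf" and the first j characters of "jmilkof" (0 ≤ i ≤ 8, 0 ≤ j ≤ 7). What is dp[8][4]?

   ''  j  m  i  l  k  o  f
''  0  1  2  3  4  5  6  7
 a  1  1  2  3  4  5  6  7
 k  2  2  2  3  4  4  5  6
 c  3  3  3  3  4  5  5  6
 e  4  4  4  4  4  5  6  6
 o  5  5  5  5  5  5  5  6
 a  6  6  6  6  6  6  6  6
 a  7  7  7  7  7  7  7  7
 f  8  8  8  8  8  8  8  7

8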